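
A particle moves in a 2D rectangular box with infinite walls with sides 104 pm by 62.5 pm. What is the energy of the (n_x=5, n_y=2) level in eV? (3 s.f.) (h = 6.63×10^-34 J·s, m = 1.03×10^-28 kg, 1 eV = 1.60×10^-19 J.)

E = 11.1 eV

For a 2D rectangular well E = (h²/8m)·Σ n_i²/L_i² = (6.63×10^-34)²/(8·1.03×10^-28) · [5²/(104 pm)² + 2²/(62.5 pm)²].
Evaluating gives E = 1.779×10^-18 J = 11.1 eV.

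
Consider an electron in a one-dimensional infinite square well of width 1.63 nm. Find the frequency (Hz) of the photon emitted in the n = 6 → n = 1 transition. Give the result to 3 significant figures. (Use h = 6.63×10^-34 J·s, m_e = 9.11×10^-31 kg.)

E_1 = h²/(8m_eL²) = 2.270×10^-20 J and ΔE = (6² − 1²)E_1 = 7.945×10^-19 J.
f = ΔE/h = 7.945×10^-19/6.63×10^-34 = 1.20×10^15 Hz.

f = 1.20×10^15 Hz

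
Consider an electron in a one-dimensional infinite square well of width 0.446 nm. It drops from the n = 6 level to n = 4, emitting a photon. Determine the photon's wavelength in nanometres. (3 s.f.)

E_1 = h²/(8m_eL²) = 3.029×10^-19 J, so ΔE = (6² − 4²)E_1 = 6.058×10^-18 J.
λ = hc/ΔE = (6.626×10^-34·2.998×10^8)/6.058×10^-18 = 3.28×10^-8 m = 32.8 nm.

λ = 32.8 nm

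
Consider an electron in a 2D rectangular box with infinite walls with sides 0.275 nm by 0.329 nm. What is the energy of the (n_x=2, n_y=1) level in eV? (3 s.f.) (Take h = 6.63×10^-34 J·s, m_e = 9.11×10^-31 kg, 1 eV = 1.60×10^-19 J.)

For a 2D rectangular well E = (h²/8m_e)·Σ n_i²/L_i² = (6.63×10^-34)²/(8·9.11×10^-31) · [2²/(0.275 nm)² + 1²/(0.329 nm)²].
Evaluating gives E = 3.747×10^-18 J = 23.4 eV.

E = 23.4 eV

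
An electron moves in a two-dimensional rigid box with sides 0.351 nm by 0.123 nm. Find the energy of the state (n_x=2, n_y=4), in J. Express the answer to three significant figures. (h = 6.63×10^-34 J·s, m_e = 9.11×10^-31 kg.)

For a 2D rectangular well E = (h²/8m_e)·Σ n_i²/L_i² = (6.63×10^-34)²/(8·9.11×10^-31) · [2²/(0.351 nm)² + 4²/(0.123 nm)²].
Evaluating gives E = 6.57×10^-17 J.

E = 6.57×10^-17 J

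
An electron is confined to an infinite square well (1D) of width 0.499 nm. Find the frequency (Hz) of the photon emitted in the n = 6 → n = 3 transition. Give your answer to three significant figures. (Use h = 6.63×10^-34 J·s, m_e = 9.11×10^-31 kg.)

f = 9.86×10^15 Hz

E_1 = h²/(8m_eL²) = 2.422×10^-19 J and ΔE = (6² − 3²)E_1 = 6.539×10^-18 J.
f = ΔE/h = 6.539×10^-18/6.63×10^-34 = 9.86×10^15 Hz.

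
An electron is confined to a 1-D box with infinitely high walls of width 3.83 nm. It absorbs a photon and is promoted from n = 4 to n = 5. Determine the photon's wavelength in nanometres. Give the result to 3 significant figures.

E_1 = h²/(8m_eL²) = 4.107×10^-21 J, so ΔE = (5² − 4²)E_1 = 3.696×10^-20 J.
λ = hc/ΔE = (6.626×10^-34·2.998×10^8)/3.696×10^-20 = 5.37×10^-6 m = 5.37×10^3 nm.

λ = 5.37×10^3 nm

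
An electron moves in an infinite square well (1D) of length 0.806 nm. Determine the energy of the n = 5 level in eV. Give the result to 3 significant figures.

For an infinite well E_n = n²h²/(8m_eL²), so E_1 = h²/(8m_eL²) = (6.626×10^-34)²/(8·9.109×10^-31·(8.06×10^-10 m)²) = 9.274×10^-20 J.
Then E_5 = 5²·E_1 = 25·9.274×10^-20 J = 2.319×10^-18 J.
Converting, E_5 = 2.319×10^-18 J / (1.602×10^-19 J/eV) = 14.5 eV.

E_5 = 14.5 eV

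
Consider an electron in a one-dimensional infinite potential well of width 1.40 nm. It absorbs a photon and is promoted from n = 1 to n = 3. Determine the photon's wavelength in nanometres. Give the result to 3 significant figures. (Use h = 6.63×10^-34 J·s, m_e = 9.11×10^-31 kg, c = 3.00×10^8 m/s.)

λ = 808 nm

E_1 = h²/(8m_eL²) = 3.077×10^-20 J, so ΔE = (3² − 1²)E_1 = 2.462×10^-19 J.
λ = hc/ΔE = (6.63×10^-34·3.00×10^8)/2.462×10^-19 = 8.08×10^-7 m = 808 nm.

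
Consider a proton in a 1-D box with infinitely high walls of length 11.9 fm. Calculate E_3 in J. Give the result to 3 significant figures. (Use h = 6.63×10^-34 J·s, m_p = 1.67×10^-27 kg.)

For an infinite well E_n = n²h²/(8m_pL²), so E_1 = h²/(8m_pL²) = (6.63×10^-34)²/(8·1.67×10^-27·(1.19×10^-14 m)²) = 2.323×10^-13 J.
Then E_3 = 3²·E_1 = 9·2.323×10^-13 J = 2.09×10^-12 J.

E_3 = 2.09×10^-12 J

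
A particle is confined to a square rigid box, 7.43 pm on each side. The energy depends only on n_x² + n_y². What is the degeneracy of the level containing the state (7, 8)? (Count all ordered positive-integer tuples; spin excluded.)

degeneracy = 2

The level has n_x² + n_y² = 113. The ordered positive-integer solutions are (7, 8), (8, 7).
That gives 2 states.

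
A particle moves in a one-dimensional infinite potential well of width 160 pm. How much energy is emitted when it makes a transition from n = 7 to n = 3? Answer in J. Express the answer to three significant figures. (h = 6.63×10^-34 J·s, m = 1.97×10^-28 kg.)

E_1 = h²/(8mL²) = 1.090×10^-20 J.
|ΔE| = |7² − 3²|·E_1 = 40·1.090×10^-20 J = 4.36×10^-19 J.

|ΔE| = 4.36×10^-19 J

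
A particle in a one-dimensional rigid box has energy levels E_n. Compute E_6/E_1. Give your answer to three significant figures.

36.0

E_n ∝ n², so E_6/E_1 = 6²/1² = 36/1 = 36.0.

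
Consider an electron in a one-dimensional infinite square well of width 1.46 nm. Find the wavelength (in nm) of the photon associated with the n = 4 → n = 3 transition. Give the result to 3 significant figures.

E_1 = h²/(8m_eL²) = 2.826×10^-20 J, so ΔE = (4² − 3²)E_1 = 1.978×10^-19 J.
λ = hc/ΔE = (6.626×10^-34·2.998×10^8)/1.978×10^-19 = 1.00×10^-6 m = 1.00×10^3 nm.

λ = 1.00×10^3 nm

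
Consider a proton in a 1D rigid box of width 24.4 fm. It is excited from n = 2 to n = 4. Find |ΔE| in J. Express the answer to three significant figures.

|ΔE| = 6.61×10^-13 J

E_1 = h²/(8m_pL²) = 5.510×10^-14 J.
|ΔE| = |2² − 4²|·E_1 = 12·5.510×10^-14 J = 6.61×10^-13 J.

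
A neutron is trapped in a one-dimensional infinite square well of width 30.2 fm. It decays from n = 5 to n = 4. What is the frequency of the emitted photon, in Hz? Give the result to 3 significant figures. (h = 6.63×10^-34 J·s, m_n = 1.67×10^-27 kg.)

E_1 = h²/(8m_nL²) = 3.608×10^-14 J and ΔE = (5² − 4²)E_1 = 3.247×10^-13 J.
f = ΔE/h = 3.247×10^-13/6.63×10^-34 = 4.90×10^20 Hz.

f = 4.90×10^20 Hz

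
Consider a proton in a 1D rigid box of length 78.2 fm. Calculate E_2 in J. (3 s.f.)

E_2 = 2.15×10^-14 J

For an infinite well E_n = n²h²/(8m_pL²), so E_1 = h²/(8m_pL²) = (6.626×10^-34)²/(8·1.673×10^-27·(7.82×10^-14 m)²) = 5.364×10^-15 J.
Then E_2 = 2²·E_1 = 4·5.364×10^-15 J = 2.15×10^-14 J.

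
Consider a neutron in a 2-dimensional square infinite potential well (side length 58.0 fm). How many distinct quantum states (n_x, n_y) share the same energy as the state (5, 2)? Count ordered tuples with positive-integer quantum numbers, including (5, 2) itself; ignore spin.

The level has n_x² + n_y² = 29. The ordered positive-integer solutions are (2, 5), (5, 2).
That gives 2 states.

degeneracy = 2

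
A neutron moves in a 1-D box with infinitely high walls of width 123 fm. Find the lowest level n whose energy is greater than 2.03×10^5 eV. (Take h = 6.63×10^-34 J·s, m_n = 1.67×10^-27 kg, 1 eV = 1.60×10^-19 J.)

E_1 = h²/(8m_nL²) = 2.175×10^-15 J = 1.359×10^4 eV.
Need n² > 2.03×10^5/1.359×10^4 = 14.94, i.e. n > 3.865.
The smallest integer satisfying this is n = 4.

n = 4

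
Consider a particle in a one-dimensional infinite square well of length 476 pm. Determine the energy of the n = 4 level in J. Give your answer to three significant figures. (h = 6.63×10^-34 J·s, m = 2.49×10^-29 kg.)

For an infinite well E_n = n²h²/(8mL²), so E_1 = h²/(8mL²) = (6.63×10^-34)²/(8·2.49×10^-29·(4.76×10^-10 m)²) = 9.739×10^-21 J.
Then E_4 = 4²·E_1 = 16·9.739×10^-21 J = 1.56×10^-19 J.

E_4 = 1.56×10^-19 J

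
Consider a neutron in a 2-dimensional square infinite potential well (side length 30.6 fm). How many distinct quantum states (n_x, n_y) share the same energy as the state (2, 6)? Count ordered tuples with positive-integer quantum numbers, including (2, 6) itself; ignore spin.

The level has n_x² + n_y² = 40. The ordered positive-integer solutions are (2, 6), (6, 2).
That gives 2 states.

degeneracy = 2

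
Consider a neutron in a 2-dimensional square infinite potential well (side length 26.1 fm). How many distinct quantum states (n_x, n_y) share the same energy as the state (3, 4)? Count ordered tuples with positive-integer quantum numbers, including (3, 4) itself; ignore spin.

The level has n_x² + n_y² = 25. The ordered positive-integer solutions are (3, 4), (4, 3).
That gives 2 states.

degeneracy = 2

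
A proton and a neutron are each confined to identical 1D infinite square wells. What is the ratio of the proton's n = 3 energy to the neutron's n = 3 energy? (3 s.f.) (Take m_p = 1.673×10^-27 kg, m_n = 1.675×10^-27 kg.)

E_n ∝ 1/m at fixed n and L, so the ratio is m_n/m_p = 1.675×10^-27/1.673×10^-27 = 1.00.

1.00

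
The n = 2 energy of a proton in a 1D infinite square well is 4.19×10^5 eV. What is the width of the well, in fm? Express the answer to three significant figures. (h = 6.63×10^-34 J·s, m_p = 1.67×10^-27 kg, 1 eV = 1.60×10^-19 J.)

L = 44.3 fm

From E_n = n²h²/(8m_pL²), L = n·h/√(8m_pE_n).
E_2 = 4.19×10^5 eV = 6.704×10^-14 J, so L = 2·6.63×10^-34/√(8·1.67×10^-27·6.704×10^-14) = 4.43×10^-14 m = 44.3 fm.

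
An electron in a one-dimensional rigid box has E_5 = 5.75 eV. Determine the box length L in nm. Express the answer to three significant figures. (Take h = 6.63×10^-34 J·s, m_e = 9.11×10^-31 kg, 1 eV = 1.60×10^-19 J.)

From E_n = n²h²/(8m_eL²), L = n·h/√(8m_eE_n).
E_5 = 5.75 eV = 9.200×10^-19 J, so L = 5·6.63×10^-34/√(8·9.11×10^-31·9.200×10^-19) = 1.28×10^-9 m = 1.28 nm.

L = 1.28 nm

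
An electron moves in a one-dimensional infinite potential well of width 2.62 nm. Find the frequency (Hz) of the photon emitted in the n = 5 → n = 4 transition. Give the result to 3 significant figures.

E_1 = h²/(8m_eL²) = 8.777×10^-21 J and ΔE = (5² − 4²)E_1 = 7.899×10^-20 J.
f = ΔE/h = 7.899×10^-20/6.626×10^-34 = 1.19×10^14 Hz.

f = 1.19×10^14 Hz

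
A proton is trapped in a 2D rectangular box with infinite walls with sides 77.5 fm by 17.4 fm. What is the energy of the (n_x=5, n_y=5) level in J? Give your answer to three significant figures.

E = 2.85×10^-12 J

For a 2D rectangular well E = (h²/8m_p)·Σ n_i²/L_i² = (6.626×10^-34)²/(8·1.673×10^-27) · [5²/(77.5 fm)² + 5²/(17.4 fm)²].
Evaluating gives E = 2.85×10^-12 J.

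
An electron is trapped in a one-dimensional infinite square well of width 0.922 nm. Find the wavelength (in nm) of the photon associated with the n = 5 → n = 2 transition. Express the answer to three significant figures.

E_1 = h²/(8m_eL²) = 7.087×10^-20 J, so ΔE = (5² − 2²)E_1 = 1.488×10^-18 J.
λ = hc/ΔE = (6.626×10^-34·2.998×10^8)/1.488×10^-18 = 1.33×10^-7 m = 133 nm.

λ = 133 nm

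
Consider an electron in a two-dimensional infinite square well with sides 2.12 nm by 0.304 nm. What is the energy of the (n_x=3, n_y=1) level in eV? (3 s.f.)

For a 2D rectangular well E = (h²/8m_e)·Σ n_i²/L_i² = (6.626×10^-34)²/(8·9.109×10^-31) · [3²/(2.12 nm)² + 1²/(0.304 nm)²].
Evaluating gives E = 7.726×10^-19 J = 4.82 eV.

E = 4.82 eV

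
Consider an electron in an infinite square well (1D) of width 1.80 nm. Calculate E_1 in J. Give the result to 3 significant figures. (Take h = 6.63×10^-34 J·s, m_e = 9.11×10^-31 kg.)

E_1 = 1.86×10^-20 J

For an infinite well E_n = n²h²/(8m_eL²), so E_1 = h²/(8m_eL²) = (6.63×10^-34)²/(8·9.11×10^-31·(1.80×10^-9 m)²) = 1.862×10^-20 J.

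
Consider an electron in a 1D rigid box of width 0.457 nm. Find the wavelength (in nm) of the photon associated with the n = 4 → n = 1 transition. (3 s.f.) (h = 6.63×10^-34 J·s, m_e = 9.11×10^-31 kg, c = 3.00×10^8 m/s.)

λ = 45.9 nm

E_1 = h²/(8m_eL²) = 2.888×10^-19 J, so ΔE = (4² − 1²)E_1 = 4.332×10^-18 J.
λ = hc/ΔE = (6.63×10^-34·3.00×10^8)/4.332×10^-18 = 4.59×10^-8 m = 45.9 nm.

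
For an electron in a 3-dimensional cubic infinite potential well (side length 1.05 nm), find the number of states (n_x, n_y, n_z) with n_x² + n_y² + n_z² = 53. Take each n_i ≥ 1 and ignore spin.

degeneracy = 6

The level has n_x² + n_y² + n_z² = 53. The ordered positive-integer solutions are (1, 4, 6), (1, 6, 4), (4, 1, 6), (4, 6, 1), (6, 1, 4), (6, 4, 1).
That gives 6 states.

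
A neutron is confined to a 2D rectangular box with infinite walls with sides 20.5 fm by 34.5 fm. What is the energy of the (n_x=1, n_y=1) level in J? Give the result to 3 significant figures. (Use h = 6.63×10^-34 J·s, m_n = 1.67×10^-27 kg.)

E = 1.06×10^-13 J

For a 2D rectangular well E = (h²/8m_n)·Σ n_i²/L_i² = (6.63×10^-34)²/(8·1.67×10^-27) · [1²/(20.5 fm)² + 1²/(34.5 fm)²].
Evaluating gives E = 1.06×10^-13 J.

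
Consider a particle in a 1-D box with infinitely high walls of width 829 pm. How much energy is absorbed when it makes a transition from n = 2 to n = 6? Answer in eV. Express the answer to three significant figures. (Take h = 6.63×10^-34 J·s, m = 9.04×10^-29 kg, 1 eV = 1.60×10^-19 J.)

E_1 = h²/(8mL²) = 8.844×10^-22 J.
|ΔE| = |2² − 6²|·E_1 = 32·8.844×10^-22 J = 2.830×10^-20 J = 0.177 eV.

|ΔE| = 0.177 eV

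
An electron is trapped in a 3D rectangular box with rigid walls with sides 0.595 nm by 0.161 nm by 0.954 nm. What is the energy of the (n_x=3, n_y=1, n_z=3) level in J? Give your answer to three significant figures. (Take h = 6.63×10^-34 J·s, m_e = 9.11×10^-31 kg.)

E = 4.46×10^-18 J

For a 3D rectangular well E = (h²/8m_e)·Σ n_i²/L_i² = (6.63×10^-34)²/(8·9.11×10^-31) · [3²/(0.595 nm)² + 1²/(0.161 nm)² + 3²/(0.954 nm)²].
Evaluating gives E = 4.46×10^-18 J.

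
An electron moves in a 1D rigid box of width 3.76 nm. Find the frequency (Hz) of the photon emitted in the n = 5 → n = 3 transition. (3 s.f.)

E_1 = h²/(8m_eL²) = 4.262×10^-21 J and ΔE = (5² − 3²)E_1 = 6.819×10^-20 J.
f = ΔE/h = 6.819×10^-20/6.626×10^-34 = 1.03×10^14 Hz.

f = 1.03×10^14 Hz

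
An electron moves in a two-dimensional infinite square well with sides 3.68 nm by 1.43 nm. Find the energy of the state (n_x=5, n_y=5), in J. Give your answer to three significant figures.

For a 2D rectangular well E = (h²/8m_e)·Σ n_i²/L_i² = (6.626×10^-34)²/(8·9.109×10^-31) · [5²/(3.68 nm)² + 5²/(1.43 nm)²].
Evaluating gives E = 8.48×10^-19 J.

E = 8.48×10^-19 J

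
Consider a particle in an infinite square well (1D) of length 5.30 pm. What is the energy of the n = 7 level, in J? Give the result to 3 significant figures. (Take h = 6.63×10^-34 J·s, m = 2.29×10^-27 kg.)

E_7 = 4.19×10^-17 J

For an infinite well E_n = n²h²/(8mL²), so E_1 = h²/(8mL²) = (6.63×10^-34)²/(8·2.29×10^-27·(5.30×10^-12 m)²) = 8.542×10^-19 J.
Then E_7 = 7²·E_1 = 49·8.542×10^-19 J = 4.19×10^-17 J.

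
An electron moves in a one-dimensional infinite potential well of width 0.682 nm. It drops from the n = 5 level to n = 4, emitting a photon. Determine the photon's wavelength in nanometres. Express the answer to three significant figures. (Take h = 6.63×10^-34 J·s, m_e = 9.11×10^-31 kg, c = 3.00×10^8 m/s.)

E_1 = h²/(8m_eL²) = 1.297×10^-19 J, so ΔE = (5² − 4²)E_1 = 1.167×10^-18 J.
λ = hc/ΔE = (6.63×10^-34·3.00×10^8)/1.167×10^-18 = 1.70×10^-7 m = 170 nm.

λ = 170 nm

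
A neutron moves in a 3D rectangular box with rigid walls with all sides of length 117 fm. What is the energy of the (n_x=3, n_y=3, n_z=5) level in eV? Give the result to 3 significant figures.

For a 3D rectangular well E = (h²/8m_n)·Σ n_i²/L_i² = (6.626×10^-34)²/(8·1.675×10^-27) · [3²/(117 fm)² + 3²/(117 fm)² + 5²/(117 fm)²].
Evaluating gives E = 1.029×10^-13 J = 6.42×10^5 eV.

E = 6.42×10^5 eV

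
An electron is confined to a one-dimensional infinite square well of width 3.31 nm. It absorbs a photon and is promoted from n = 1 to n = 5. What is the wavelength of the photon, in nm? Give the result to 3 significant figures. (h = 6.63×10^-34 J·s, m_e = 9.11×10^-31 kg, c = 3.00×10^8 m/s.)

E_1 = h²/(8m_eL²) = 5.505×10^-21 J, so ΔE = (5² − 1²)E_1 = 1.321×10^-19 J.
λ = hc/ΔE = (6.63×10^-34·3.00×10^8)/1.321×10^-19 = 1.51×10^-6 m = 1.51×10^3 nm.

λ = 1.51×10^3 nm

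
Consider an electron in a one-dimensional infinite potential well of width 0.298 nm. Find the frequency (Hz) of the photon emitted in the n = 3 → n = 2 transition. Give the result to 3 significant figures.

E_1 = h²/(8m_eL²) = 6.784×10^-19 J and ΔE = (3² − 2²)E_1 = 3.392×10^-18 J.
f = ΔE/h = 3.392×10^-18/6.626×10^-34 = 5.12×10^15 Hz.

f = 5.12×10^15 Hz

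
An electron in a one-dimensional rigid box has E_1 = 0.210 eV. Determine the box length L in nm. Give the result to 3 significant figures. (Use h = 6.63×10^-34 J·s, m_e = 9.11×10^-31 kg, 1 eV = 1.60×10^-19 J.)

L = 1.34 nm

From E_n = n²h²/(8m_eL²), L = n·h/√(8m_eE_n).
E_1 = 0.210 eV = 3.360×10^-20 J, so L = 1·6.63×10^-34/√(8·9.11×10^-31·3.360×10^-20) = 1.34×10^-9 m = 1.34 nm.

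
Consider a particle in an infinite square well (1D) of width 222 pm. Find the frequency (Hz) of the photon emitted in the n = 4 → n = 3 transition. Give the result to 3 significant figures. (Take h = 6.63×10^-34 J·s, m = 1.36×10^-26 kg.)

E_1 = h²/(8mL²) = 8.198×10^-23 J and ΔE = (4² − 3²)E_1 = 5.739×10^-22 J.
f = ΔE/h = 5.739×10^-22/6.63×10^-34 = 8.66×10^11 Hz.

f = 8.66×10^11 Hz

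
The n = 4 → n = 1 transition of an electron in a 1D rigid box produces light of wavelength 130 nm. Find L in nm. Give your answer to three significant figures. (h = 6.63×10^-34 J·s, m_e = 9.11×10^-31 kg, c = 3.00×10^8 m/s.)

The photon carries ΔE = hc/λ = 6.63×10^-34·3.00×10^8/1.30×10^-7 m = 1.530×10^-18 J.
Since ΔE = (4² − 1²)E_1, E_1 = 1.020×10^-19 J, and L = h/√(8m_eE_1) = 7.69×10^-10 m = 0.769 nm.

L = 0.769 nm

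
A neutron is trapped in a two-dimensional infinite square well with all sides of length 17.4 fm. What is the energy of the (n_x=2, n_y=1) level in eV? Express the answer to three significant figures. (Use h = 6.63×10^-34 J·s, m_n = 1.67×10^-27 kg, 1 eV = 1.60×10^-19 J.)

E = 3.40×10^6 eV

For a 2D rectangular well E = (h²/8m_n)·Σ n_i²/L_i² = (6.63×10^-34)²/(8·1.67×10^-27) · [2²/(17.4 fm)² + 1²/(17.4 fm)²].
Evaluating gives E = 5.434×10^-13 J = 3.40×10^6 eV.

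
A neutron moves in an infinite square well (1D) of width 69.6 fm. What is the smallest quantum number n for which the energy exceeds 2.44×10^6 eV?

n = 8

E_1 = h²/(8m_nL²) = 6.764×10^-15 J = 4.222×10^4 eV.
Need n² > 2.44×10^6/4.222×10^4 = 57.79, i.e. n > 7.602.
The smallest integer satisfying this is n = 8.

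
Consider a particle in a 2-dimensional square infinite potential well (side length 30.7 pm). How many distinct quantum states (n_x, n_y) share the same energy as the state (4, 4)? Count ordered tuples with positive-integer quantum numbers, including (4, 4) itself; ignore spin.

The level has n_x² + n_y² = 32. The ordered positive-integer solutions are (4, 4).
That gives 1 state.

degeneracy = 1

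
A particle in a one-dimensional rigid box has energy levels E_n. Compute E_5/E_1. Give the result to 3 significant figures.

25.0

E_n ∝ n², so E_5/E_1 = 5²/1² = 25/1 = 25.0.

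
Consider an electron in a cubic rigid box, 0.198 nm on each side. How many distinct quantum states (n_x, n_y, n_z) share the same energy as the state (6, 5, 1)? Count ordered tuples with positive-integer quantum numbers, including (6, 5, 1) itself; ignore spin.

The level has n_x² + n_y² + n_z² = 62. The ordered positive-integer solutions are (1, 5, 6), (1, 6, 5), (2, 3, 7), (2, 7, 3), (3, 2, 7), (3, 7, 2), (5, 1, 6), (5, 6, 1), (6, 1, 5), (6, 5, 1), (7, 2, 3), (7, 3, 2).
That gives 12 states.

degeneracy = 12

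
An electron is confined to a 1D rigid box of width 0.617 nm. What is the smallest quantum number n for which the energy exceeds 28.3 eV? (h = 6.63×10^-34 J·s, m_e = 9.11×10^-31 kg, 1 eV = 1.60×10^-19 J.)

E_1 = h²/(8m_eL²) = 1.584×10^-19 J = 0.9900 eV.
Need n² > 28.3/0.9900 = 28.59, i.e. n > 5.347.
The smallest integer satisfying this is n = 6.

n = 6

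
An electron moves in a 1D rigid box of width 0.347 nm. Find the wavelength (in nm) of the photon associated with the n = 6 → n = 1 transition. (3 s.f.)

λ = 11.3 nm

E_1 = h²/(8m_eL²) = 5.004×10^-19 J, so ΔE = (6² − 1²)E_1 = 1.751×10^-17 J.
λ = hc/ΔE = (6.626×10^-34·2.998×10^8)/1.751×10^-17 = 1.13×10^-8 m = 11.3 nm.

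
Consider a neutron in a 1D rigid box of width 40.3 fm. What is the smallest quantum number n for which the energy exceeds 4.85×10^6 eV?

n = 7

E_1 = h²/(8m_nL²) = 2.017×10^-14 J = 1.259×10^5 eV.
Need n² > 4.85×10^6/1.259×10^5 = 38.52, i.e. n > 6.206.
The smallest integer satisfying this is n = 7.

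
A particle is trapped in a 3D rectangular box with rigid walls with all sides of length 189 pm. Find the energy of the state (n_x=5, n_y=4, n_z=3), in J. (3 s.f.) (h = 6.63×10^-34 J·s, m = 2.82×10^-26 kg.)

For a 3D rectangular well E = (h²/8m)·Σ n_i²/L_i² = (6.63×10^-34)²/(8·2.82×10^-26) · [5²/(189 pm)² + 4²/(189 pm)² + 3²/(189 pm)²].
Evaluating gives E = 2.73×10^-21 J.

E = 2.73×10^-21 J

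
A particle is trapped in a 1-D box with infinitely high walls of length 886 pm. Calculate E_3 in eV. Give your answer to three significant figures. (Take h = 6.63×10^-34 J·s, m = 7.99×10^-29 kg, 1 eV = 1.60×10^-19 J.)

E_3 = 0.0493 eV

For an infinite well E_n = n²h²/(8mL²), so E_1 = h²/(8mL²) = (6.63×10^-34)²/(8·7.99×10^-29·(8.86×10^-10 m)²) = 8.760×10^-22 J.
Then E_3 = 3²·E_1 = 9·8.760×10^-22 J = 7.884×10^-21 J.
Converting, E_3 = 7.884×10^-21 J / (1.60×10^-19 J/eV) = 0.0493 eV.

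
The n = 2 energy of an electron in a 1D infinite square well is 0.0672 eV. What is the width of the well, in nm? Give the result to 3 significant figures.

L = 4.73 nm

From E_n = n²h²/(8m_eL²), L = n·h/√(8m_eE_n).
E_2 = 0.0672 eV = 1.077×10^-20 J, so L = 2·6.626×10^-34/√(8·9.109×10^-31·1.077×10^-20) = 4.73×10^-9 m = 4.73 nm.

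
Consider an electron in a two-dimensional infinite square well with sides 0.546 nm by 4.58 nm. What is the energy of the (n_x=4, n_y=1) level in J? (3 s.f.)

E = 3.24×10^-18 J

For a 2D rectangular well E = (h²/8m_e)·Σ n_i²/L_i² = (6.626×10^-34)²/(8·9.109×10^-31) · [4²/(0.546 nm)² + 1²/(4.58 nm)²].
Evaluating gives E = 3.24×10^-18 J.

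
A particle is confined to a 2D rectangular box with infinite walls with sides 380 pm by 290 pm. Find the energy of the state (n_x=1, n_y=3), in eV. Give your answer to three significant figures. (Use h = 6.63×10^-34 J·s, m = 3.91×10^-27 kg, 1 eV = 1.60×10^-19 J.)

For a 2D rectangular well E = (h²/8m)·Σ n_i²/L_i² = (6.63×10^-34)²/(8·3.91×10^-27) · [1²/(380 pm)² + 3²/(290 pm)²].
Evaluating gives E = 1.601×10^-21 J = 0.0100 eV.

E = 0.0100 eV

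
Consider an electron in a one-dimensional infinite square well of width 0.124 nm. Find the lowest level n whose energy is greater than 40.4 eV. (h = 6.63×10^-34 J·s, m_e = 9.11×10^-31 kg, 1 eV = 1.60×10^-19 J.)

E_1 = h²/(8m_eL²) = 3.923×10^-18 J = 24.52 eV.
Need n² > 40.4/24.52 = 1.648, i.e. n > 1.284.
The smallest integer satisfying this is n = 2.

n = 2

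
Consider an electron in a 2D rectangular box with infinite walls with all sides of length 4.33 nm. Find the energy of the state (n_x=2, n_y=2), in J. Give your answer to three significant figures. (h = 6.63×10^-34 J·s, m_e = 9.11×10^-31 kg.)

For a 2D rectangular well E = (h²/8m_e)·Σ n_i²/L_i² = (6.63×10^-34)²/(8·9.11×10^-31) · [2²/(4.33 nm)² + 2²/(4.33 nm)²].
Evaluating gives E = 2.57×10^-20 J.

E = 2.57×10^-20 J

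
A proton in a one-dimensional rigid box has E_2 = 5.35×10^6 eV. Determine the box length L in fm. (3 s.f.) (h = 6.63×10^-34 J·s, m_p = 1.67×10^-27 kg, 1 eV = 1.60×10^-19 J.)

L = 12.4 fm

From E_n = n²h²/(8m_pL²), L = n·h/√(8m_pE_n).
E_2 = 5.35×10^6 eV = 8.560×10^-13 J, so L = 2·6.63×10^-34/√(8·1.67×10^-27·8.560×10^-13) = 1.24×10^-14 m = 12.4 fm.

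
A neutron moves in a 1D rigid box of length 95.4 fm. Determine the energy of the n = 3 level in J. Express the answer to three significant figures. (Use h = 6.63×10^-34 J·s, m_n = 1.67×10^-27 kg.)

E_3 = 3.25×10^-14 J

For an infinite well E_n = n²h²/(8m_nL²), so E_1 = h²/(8m_nL²) = (6.63×10^-34)²/(8·1.67×10^-27·(9.54×10^-14 m)²) = 3.615×10^-15 J.
Then E_3 = 3²·E_1 = 9·3.615×10^-15 J = 3.25×10^-14 J.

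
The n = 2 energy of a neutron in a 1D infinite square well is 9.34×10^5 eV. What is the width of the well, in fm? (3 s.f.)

From E_n = n²h²/(8m_nL²), L = n·h/√(8m_nE_n).
E_2 = 9.34×10^5 eV = 1.496×10^-13 J, so L = 2·6.626×10^-34/√(8·1.675×10^-27·1.496×10^-13) = 2.96×10^-14 m = 29.6 fm.

L = 29.6 fm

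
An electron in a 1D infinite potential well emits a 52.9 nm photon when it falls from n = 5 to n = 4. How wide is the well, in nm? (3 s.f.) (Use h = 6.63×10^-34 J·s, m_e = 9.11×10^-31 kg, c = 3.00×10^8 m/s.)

L = 0.380 nm

The photon carries ΔE = hc/λ = 6.63×10^-34·3.00×10^8/5.29×10^-8 m = 3.760×10^-18 J.
Since ΔE = (5² − 4²)E_1, E_1 = 4.178×10^-19 J, and L = h/√(8m_eE_1) = 3.80×10^-10 m = 0.380 nm.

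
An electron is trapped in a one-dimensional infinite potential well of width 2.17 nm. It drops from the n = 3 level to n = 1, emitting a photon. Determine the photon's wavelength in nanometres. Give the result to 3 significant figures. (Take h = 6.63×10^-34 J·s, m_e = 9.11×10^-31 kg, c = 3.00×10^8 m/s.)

E_1 = h²/(8m_eL²) = 1.281×10^-20 J, so ΔE = (3² − 1²)E_1 = 1.025×10^-19 J.
λ = hc/ΔE = (6.63×10^-34·3.00×10^8)/1.025×10^-19 = 1.94×10^-6 m = 1.94×10^3 nm.

λ = 1.94×10^3 nm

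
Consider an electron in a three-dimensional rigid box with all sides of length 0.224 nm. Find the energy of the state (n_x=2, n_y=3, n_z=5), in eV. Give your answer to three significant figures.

For a 3D rectangular well E = (h²/8m_e)·Σ n_i²/L_i² = (6.626×10^-34)²/(8·9.109×10^-31) · [2²/(0.224 nm)² + 3²/(0.224 nm)² + 5²/(0.224 nm)²].
Evaluating gives E = 4.563×10^-17 J = 285 eV.

E = 285 eV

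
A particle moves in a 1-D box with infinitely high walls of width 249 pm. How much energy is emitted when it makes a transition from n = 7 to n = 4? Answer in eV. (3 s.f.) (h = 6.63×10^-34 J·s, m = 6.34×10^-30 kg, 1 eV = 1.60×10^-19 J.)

|ΔE| = 28.8 eV

E_1 = h²/(8mL²) = 1.398×10^-19 J.
|ΔE| = |7² − 4²|·E_1 = 33·1.398×10^-19 J = 4.613×10^-18 J = 28.8 eV.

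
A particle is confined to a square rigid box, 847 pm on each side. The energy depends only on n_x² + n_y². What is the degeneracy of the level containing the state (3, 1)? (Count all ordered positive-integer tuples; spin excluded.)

The level has n_x² + n_y² = 10. The ordered positive-integer solutions are (1, 3), (3, 1).
That gives 2 states.

degeneracy = 2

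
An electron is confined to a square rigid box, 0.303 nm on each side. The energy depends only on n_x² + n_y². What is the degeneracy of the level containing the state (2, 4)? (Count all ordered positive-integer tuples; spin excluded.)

The level has n_x² + n_y² = 20. The ordered positive-integer solutions are (2, 4), (4, 2).
That gives 2 states.

degeneracy = 2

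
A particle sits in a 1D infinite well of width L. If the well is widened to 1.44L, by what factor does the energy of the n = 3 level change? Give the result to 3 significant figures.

E_n ∝ 1/L², so the energy scales by 1/1.44² = 0.482.

0.482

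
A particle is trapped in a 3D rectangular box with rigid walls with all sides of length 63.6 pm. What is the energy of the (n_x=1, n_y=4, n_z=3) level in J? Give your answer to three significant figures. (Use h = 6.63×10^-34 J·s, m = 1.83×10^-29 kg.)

For a 3D rectangular well E = (h²/8m)·Σ n_i²/L_i² = (6.63×10^-34)²/(8·1.83×10^-29) · [1²/(63.6 pm)² + 4²/(63.6 pm)² + 3²/(63.6 pm)²].
Evaluating gives E = 1.93×10^-17 J.

E = 1.93×10^-17 J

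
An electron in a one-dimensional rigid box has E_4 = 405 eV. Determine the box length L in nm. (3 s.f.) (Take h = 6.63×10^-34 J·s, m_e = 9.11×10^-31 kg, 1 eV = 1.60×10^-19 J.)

L = 0.122 nm

From E_n = n²h²/(8m_eL²), L = n·h/√(8m_eE_n).
E_4 = 405 eV = 6.480×10^-17 J, so L = 4·6.63×10^-34/√(8·9.11×10^-31·6.480×10^-17) = 1.22×10^-10 m = 0.122 nm.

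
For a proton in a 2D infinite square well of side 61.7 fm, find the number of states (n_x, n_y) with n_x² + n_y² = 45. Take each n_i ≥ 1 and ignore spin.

degeneracy = 2

The level has n_x² + n_y² = 45. The ordered positive-integer solutions are (3, 6), (6, 3).
That gives 2 states.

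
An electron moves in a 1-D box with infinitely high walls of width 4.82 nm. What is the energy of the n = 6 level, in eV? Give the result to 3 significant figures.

E_6 = 0.583 eV

For an infinite well E_n = n²h²/(8m_eL²), so E_1 = h²/(8m_eL²) = (6.626×10^-34)²/(8·9.109×10^-31·(4.82×10^-9 m)²) = 2.593×10^-21 J.
Then E_6 = 6²·E_1 = 36·2.593×10^-21 J = 9.335×10^-20 J.
Converting, E_6 = 9.335×10^-20 J / (1.602×10^-19 J/eV) = 0.583 eV.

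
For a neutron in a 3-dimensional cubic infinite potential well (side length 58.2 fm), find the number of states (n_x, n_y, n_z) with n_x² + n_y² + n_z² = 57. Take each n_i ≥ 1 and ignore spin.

degeneracy = 6

The level has n_x² + n_y² + n_z² = 57. The ordered positive-integer solutions are (2, 2, 7), (2, 7, 2), (4, 4, 5), (4, 5, 4), (5, 4, 4), (7, 2, 2).
That gives 6 states.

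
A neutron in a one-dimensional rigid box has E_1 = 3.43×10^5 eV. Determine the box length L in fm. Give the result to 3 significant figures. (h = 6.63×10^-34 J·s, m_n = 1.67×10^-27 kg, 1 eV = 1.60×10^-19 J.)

L = 24.5 fm

From E_n = n²h²/(8m_nL²), L = n·h/√(8m_nE_n).
E_1 = 3.43×10^5 eV = 5.488×10^-14 J, so L = 1·6.63×10^-34/√(8·1.67×10^-27·5.488×10^-14) = 2.45×10^-14 m = 24.5 fm.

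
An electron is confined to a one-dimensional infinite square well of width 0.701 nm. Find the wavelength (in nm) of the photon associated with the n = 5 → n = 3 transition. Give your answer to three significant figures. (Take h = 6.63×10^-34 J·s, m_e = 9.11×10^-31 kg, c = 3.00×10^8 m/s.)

E_1 = h²/(8m_eL²) = 1.227×10^-19 J, so ΔE = (5² − 3²)E_1 = 1.963×10^-18 J.
λ = hc/ΔE = (6.63×10^-34·3.00×10^8)/1.963×10^-18 = 1.01×10^-7 m = 101 nm.

λ = 101 nm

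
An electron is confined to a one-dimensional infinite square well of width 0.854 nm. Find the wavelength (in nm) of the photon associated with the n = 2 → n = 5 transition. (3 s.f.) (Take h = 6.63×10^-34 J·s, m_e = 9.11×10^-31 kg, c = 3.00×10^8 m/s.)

λ = 115 nm

E_1 = h²/(8m_eL²) = 8.270×10^-20 J, so ΔE = (5² − 2²)E_1 = 1.737×10^-18 J.
λ = hc/ΔE = (6.63×10^-34·3.00×10^8)/1.737×10^-18 = 1.15×10^-7 m = 115 nm.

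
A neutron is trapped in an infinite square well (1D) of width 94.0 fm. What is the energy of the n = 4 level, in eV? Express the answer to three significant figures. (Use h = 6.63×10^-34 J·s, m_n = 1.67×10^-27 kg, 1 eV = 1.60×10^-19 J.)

E_4 = 3.72×10^5 eV

For an infinite well E_n = n²h²/(8m_nL²), so E_1 = h²/(8m_nL²) = (6.63×10^-34)²/(8·1.67×10^-27·(9.40×10^-14 m)²) = 3.724×10^-15 J.
Then E_4 = 4²·E_1 = 16·3.724×10^-15 J = 5.958×10^-14 J.
Converting, E_4 = 5.958×10^-14 J / (1.60×10^-19 J/eV) = 3.72×10^5 eV.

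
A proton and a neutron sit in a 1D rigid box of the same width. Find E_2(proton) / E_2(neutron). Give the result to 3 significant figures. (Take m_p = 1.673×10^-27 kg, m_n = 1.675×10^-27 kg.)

E_n ∝ 1/m at fixed n and L, so the ratio is m_n/m_p = 1.675×10^-27/1.673×10^-27 = 1.00.

1.00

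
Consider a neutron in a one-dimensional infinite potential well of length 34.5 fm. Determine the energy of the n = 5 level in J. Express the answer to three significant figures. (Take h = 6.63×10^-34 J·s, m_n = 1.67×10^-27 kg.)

For an infinite well E_n = n²h²/(8m_nL²), so E_1 = h²/(8m_nL²) = (6.63×10^-34)²/(8·1.67×10^-27·(3.45×10^-14 m)²) = 2.764×10^-14 J.
Then E_5 = 5²·E_1 = 25·2.764×10^-14 J = 6.91×10^-13 J.

E_5 = 6.91×10^-13 J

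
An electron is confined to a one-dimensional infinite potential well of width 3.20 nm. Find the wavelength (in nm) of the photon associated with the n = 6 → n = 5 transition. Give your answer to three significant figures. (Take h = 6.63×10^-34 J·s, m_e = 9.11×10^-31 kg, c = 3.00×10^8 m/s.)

E_1 = h²/(8m_eL²) = 5.890×10^-21 J, so ΔE = (6² − 5²)E_1 = 6.479×10^-20 J.
λ = hc/ΔE = (6.63×10^-34·3.00×10^8)/6.479×10^-20 = 3.07×10^-6 m = 3.07×10^3 nm.

λ = 3.07×10^3 nm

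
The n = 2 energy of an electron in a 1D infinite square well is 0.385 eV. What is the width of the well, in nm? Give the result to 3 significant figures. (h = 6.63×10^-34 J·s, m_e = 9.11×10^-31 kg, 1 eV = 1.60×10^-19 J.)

From E_n = n²h²/(8m_eL²), L = n·h/√(8m_eE_n).
E_2 = 0.385 eV = 6.160×10^-20 J, so L = 2·6.63×10^-34/√(8·9.11×10^-31·6.160×10^-20) = 1.98×10^-9 m = 1.98 nm.

L = 1.98 nm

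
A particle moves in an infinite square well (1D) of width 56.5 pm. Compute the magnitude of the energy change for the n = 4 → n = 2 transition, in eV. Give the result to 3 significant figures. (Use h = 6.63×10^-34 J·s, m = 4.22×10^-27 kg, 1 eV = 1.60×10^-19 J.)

|ΔE| = 0.306 eV

E_1 = h²/(8mL²) = 4.079×10^-21 J.
|ΔE| = |4² − 2²|·E_1 = 12·4.079×10^-21 J = 4.895×10^-20 J = 0.306 eV.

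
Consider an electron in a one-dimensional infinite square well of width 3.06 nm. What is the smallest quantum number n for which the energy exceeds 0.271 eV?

n = 3

E_1 = h²/(8m_eL²) = 6.434×10^-21 J = 0.04016 eV.
Need n² > 0.271/0.04016 = 6.748, i.e. n > 2.598.
The smallest integer satisfying this is n = 3.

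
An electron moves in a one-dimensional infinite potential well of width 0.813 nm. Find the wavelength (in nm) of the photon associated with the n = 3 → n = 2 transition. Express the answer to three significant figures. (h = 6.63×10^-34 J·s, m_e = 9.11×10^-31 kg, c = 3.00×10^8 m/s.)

E_1 = h²/(8m_eL²) = 9.125×10^-20 J, so ΔE = (3² − 2²)E_1 = 4.562×10^-19 J.
λ = hc/ΔE = (6.63×10^-34·3.00×10^8)/4.562×10^-19 = 4.36×10^-7 m = 436 nm.

λ = 436 nm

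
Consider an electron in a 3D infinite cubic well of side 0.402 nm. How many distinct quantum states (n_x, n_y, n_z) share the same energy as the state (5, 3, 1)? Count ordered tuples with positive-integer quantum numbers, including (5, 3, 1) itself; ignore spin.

The level has n_x² + n_y² + n_z² = 35. The ordered positive-integer solutions are (1, 3, 5), (1, 5, 3), (3, 1, 5), (3, 5, 1), (5, 1, 3), (5, 3, 1).
That gives 6 states.

degeneracy = 6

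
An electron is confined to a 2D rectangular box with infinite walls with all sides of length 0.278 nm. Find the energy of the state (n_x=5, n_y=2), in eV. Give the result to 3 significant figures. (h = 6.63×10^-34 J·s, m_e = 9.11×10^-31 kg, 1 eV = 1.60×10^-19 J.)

For a 2D rectangular well E = (h²/8m_e)·Σ n_i²/L_i² = (6.63×10^-34)²/(8·9.11×10^-31) · [5²/(0.278 nm)² + 2²/(0.278 nm)²].
Evaluating gives E = 2.263×10^-17 J = 141 eV.

E = 141 eV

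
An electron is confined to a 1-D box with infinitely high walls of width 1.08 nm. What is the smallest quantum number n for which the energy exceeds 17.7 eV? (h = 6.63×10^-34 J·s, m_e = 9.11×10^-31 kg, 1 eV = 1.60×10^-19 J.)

n = 8

E_1 = h²/(8m_eL²) = 5.171×10^-20 J = 0.3232 eV.
Need n² > 17.7/0.3232 = 54.76, i.e. n > 7.400.
The smallest integer satisfying this is n = 8.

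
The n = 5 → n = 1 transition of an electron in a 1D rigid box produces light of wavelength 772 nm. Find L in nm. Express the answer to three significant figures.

The photon carries ΔE = hc/λ = 6.626×10^-34·2.998×10^8/7.72×10^-7 m = 2.573×10^-19 J.
Since ΔE = (5² − 1²)E_1, E_1 = 1.072×10^-20 J, and L = h/√(8m_eE_1) = 2.37×10^-9 m = 2.37 nm.

L = 2.37 nm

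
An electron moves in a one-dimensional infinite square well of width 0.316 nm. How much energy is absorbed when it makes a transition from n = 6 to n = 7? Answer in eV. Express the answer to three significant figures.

|ΔE| = 49.0 eV

E_1 = h²/(8m_eL²) = 6.033×10^-19 J.
|ΔE| = |6² − 7²|·E_1 = 13·6.033×10^-19 J = 7.843×10^-18 J = 49.0 eV.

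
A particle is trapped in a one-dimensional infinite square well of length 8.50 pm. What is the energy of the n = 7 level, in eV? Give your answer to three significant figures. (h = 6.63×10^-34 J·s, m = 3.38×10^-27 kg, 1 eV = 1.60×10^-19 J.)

E_7 = 68.9 eV

For an infinite well E_n = n²h²/(8mL²), so E_1 = h²/(8mL²) = (6.63×10^-34)²/(8·3.38×10^-27·(8.50×10^-12 m)²) = 2.250×10^-19 J.
Then E_7 = 7²·E_1 = 49·2.250×10^-19 J = 1.103×10^-17 J.
Converting, E_7 = 1.103×10^-17 J / (1.60×10^-19 J/eV) = 68.9 eV.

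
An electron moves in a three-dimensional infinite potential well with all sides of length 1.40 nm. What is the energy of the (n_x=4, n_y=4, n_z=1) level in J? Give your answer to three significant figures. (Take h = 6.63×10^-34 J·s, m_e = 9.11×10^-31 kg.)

E = 1.02×10^-18 J

For a 3D rectangular well E = (h²/8m_e)·Σ n_i²/L_i² = (6.63×10^-34)²/(8·9.11×10^-31) · [4²/(1.40 nm)² + 4²/(1.40 nm)² + 1²/(1.40 nm)²].
Evaluating gives E = 1.02×10^-18 J.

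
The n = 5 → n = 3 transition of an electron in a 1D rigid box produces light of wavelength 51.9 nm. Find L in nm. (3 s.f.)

The photon carries ΔE = hc/λ = 6.626×10^-34·2.998×10^8/5.19×10^-8 m = 3.828×10^-18 J.
Since ΔE = (5² − 3²)E_1, E_1 = 2.392×10^-19 J, and L = h/√(8m_eE_1) = 5.02×10^-10 m = 0.502 nm.

L = 0.502 nm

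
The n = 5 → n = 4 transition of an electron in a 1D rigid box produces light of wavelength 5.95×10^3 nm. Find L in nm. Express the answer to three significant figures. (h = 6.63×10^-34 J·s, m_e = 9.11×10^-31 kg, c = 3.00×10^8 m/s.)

L = 4.03 nm

The photon carries ΔE = hc/λ = 6.63×10^-34·3.00×10^8/5.95×10^-6 m = 3.343×10^-20 J.
Since ΔE = (5² − 4²)E_1, E_1 = 3.714×10^-21 J, and L = h/√(8m_eE_1) = 4.03×10^-9 m = 4.03 nm.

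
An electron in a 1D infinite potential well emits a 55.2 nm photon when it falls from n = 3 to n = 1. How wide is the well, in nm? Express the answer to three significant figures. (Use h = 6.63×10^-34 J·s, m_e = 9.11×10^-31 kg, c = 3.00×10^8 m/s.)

L = 0.366 nm

The photon carries ΔE = hc/λ = 6.63×10^-34·3.00×10^8/5.52×10^-8 m = 3.603×10^-18 J.
Since ΔE = (3² − 1²)E_1, E_1 = 4.504×10^-19 J, and L = h/√(8m_eE_1) = 3.66×10^-10 m = 0.366 nm.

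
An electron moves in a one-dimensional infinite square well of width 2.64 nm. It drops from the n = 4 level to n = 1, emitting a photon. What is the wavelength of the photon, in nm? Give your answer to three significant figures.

λ = 1.53×10^3 nm

E_1 = h²/(8m_eL²) = 8.644×10^-21 J, so ΔE = (4² − 1²)E_1 = 1.297×10^-19 J.
λ = hc/ΔE = (6.626×10^-34·2.998×10^8)/1.297×10^-19 = 1.53×10^-6 m = 1.53×10^3 nm.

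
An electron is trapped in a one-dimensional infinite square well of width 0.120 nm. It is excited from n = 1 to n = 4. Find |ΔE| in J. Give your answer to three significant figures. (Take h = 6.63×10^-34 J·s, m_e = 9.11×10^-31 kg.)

E_1 = h²/(8m_eL²) = 4.188×10^-18 J.
|ΔE| = |1² − 4²|·E_1 = 15·4.188×10^-18 J = 6.28×10^-17 J.

|ΔE| = 6.28×10^-17 J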